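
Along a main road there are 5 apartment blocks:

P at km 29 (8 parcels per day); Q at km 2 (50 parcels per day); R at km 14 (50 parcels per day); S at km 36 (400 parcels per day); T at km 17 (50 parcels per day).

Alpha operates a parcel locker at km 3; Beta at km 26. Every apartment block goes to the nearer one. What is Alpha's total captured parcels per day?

The indifferent point is the midpoint (3+26)/2 = 14.5; apartment blocks left of it (closer to Alpha at 3) go to Alpha, those right go to Beta.
  Q at 2 (w=50) → Alpha
  R at 14 (w=50) → Alpha
  T at 17 (w=50) → Beta
  P at 29 (w=8) → Beta
  S at 36 (w=400) → Beta
Alpha captures 100; Beta captures 458.

100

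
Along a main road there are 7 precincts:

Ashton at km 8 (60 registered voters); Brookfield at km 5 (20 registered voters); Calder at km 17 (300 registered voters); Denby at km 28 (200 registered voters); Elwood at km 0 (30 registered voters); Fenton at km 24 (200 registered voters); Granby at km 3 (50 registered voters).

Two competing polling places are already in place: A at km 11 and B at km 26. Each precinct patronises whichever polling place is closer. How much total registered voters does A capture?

460

The indifferent point is the midpoint (11+26)/2 = 18.5; precincts left of it (closer to A at 11) go to A, those right go to B.
  Elwood at 0 (w=30) → A
  Granby at 3 (w=50) → A
  Brookfield at 5 (w=20) → A
  Ashton at 8 (w=60) → A
  Calder at 17 (w=300) → A
  Fenton at 24 (w=200) → B
  Denby at 28 (w=200) → B
A captures 460; B captures 400.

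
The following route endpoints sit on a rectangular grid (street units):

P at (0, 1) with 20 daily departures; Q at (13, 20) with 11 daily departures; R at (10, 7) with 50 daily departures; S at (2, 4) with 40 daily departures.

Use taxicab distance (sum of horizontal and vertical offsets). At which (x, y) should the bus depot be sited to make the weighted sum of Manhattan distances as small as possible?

Manhattan distance separates: Σwᵢ(|x−xᵢ|+|y−yᵢ|) = Σwᵢ|x−xᵢ| + Σwᵢ|y−yᵢ|, so x and y are optimised independently as 1-D weighted medians.
Total weight W = 121; half = 60.5.
x-coordinate, sorted with cumulative weight:
  x=0 (P, w=20) cum 20
  x=2 (S, w=40) cum 60
  x=10 (R, w=50) cum 110  ← median
  x=13 (Q, w=11) cum 121
⇒ x* = 10
y-coordinate, sorted with cumulative weight:
  y=1 (P, w=20) cum 20
  y=4 (S, w=40) cum 60
  y=7 (R, w=50) cum 110  ← median
  y=20 (Q, w=11) cum 121
⇒ y* = 7

(10, 7)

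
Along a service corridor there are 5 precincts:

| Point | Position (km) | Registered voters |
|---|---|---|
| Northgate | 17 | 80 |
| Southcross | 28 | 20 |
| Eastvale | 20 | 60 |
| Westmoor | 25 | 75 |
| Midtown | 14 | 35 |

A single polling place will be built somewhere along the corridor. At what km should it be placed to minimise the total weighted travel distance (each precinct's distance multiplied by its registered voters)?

For a sum of weighted absolute distances on a line, the optimum is the weighted median (not the mean). Total weight W = 270; half-weight = 135.
Sort by position and accumulate weight:
  km 14 (Midtown, w=35) → cum 35
  km 17 (Northgate, w=80) → cum 115
  km 20 (Eastvale, w=60) → cum 175  ≥ 135 → median here
  km 25 (Westmoor, w=75) → cum 250
  km 28 (Southcross, w=20) → cum 270
Optimal location: km 20.

x = 20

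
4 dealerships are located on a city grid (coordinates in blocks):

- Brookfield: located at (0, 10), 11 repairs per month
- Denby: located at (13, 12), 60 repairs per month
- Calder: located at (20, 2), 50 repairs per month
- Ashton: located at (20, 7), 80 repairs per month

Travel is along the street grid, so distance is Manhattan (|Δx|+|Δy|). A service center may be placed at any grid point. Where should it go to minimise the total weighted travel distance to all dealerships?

(20, 7)

Manhattan distance separates: Σwᵢ(|x−xᵢ|+|y−yᵢ|) = Σwᵢ|x−xᵢ| + Σwᵢ|y−yᵢ|, so x and y are optimised independently as 1-D weighted medians.
Total weight W = 201; half = 100.5.
x-coordinate, sorted with cumulative weight:
  x=0 (Brookfield, w=11) cum 11
  x=13 (Denby, w=60) cum 71
  x=20 (Calder, w=50) cum 121  ← median
  x=20 (Ashton, w=80) cum 201
⇒ x* = 20
y-coordinate, sorted with cumulative weight:
  y=2 (Calder, w=50) cum 50
  y=7 (Ashton, w=80) cum 130  ← median
  y=10 (Brookfield, w=11) cum 141
  y=12 (Denby, w=60) cum 201
⇒ y* = 7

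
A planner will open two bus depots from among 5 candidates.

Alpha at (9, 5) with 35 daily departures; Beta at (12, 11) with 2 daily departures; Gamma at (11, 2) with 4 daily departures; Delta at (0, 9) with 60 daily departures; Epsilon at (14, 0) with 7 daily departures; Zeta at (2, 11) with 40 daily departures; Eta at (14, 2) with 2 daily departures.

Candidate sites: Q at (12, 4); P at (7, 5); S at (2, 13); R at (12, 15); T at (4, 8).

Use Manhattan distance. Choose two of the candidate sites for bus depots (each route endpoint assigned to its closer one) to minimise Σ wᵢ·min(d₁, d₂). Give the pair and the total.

Evaluate every pair (each demand assigned to the nearer of the two):
  {Q, S}: total = 656
  {P, S}: total = 664
  {Q, T}: total = 716
  {P, T}: total = 724
  {S, T}: total = 892
  {R, T}: total = 989
  {S, R}: total = 1108
  {Q, P}: total = 1246
  {P, R}: total = 1310
  {Q, R}: total = 1790
Best pair: {Q, S} with total 656.

{Q, S}, total 656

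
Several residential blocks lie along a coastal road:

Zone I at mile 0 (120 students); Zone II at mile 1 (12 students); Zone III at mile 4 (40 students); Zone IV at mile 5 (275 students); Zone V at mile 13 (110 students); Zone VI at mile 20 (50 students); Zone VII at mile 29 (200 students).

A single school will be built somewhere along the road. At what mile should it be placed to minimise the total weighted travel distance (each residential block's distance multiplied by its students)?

x = 5

For a sum of weighted absolute distances on a line, the optimum is the weighted median (not the mean). Total weight W = 807; half-weight = 403.5.
Sort by position and accumulate weight:
  mile 0 (Zone I, w=120) → cum 120
  mile 1 (Zone II, w=12) → cum 132
  mile 4 (Zone III, w=40) → cum 172
  mile 5 (Zone IV, w=275) → cum 447  ≥ 403.5 → median here
  mile 13 (Zone V, w=110) → cum 557
  mile 20 (Zone VI, w=50) → cum 607
  mile 29 (Zone VII, w=200) → cum 807
Optimal location: mile 5.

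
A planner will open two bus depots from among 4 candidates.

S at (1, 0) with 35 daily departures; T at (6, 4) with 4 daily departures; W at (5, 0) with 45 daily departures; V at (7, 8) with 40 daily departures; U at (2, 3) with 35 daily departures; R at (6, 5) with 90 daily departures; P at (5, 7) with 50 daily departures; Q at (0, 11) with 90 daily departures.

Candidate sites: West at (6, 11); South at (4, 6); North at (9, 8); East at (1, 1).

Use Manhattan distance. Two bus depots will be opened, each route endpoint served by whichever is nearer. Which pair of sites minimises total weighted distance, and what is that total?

Evaluate every pair (each demand assigned to the nearer of the two):
  {South, East}: total = 1761
  {West, East}: total = 1883
  {West, South}: total = 1891
  {South, North}: total = 2081
  {North, East}: total = 2253
  {West, North}: total = 2958
Best pair: {South, East} with total 1761.

{South, East}, total 1761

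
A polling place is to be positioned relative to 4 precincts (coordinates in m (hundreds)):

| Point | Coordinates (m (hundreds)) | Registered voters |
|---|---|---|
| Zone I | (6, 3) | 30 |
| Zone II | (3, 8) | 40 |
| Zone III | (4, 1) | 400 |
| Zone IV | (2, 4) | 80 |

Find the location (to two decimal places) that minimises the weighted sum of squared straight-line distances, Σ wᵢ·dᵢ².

The minimiser of Σwᵢ‖p−pᵢ‖² is the weighted centroid p* = (Σwᵢpᵢ)/(Σwᵢ).
Σwᵢ = 550.
Σwᵢxᵢ = 30·6 + 40·3 + 400·4 + 80·2 = 2060.
Σwᵢyᵢ = 30·3 + 40·8 + 400·1 + 80·4 = 1130.
x* = 2060/550 = 3.75, y* = 1130/550 = 2.05.

(3.75, 2.05)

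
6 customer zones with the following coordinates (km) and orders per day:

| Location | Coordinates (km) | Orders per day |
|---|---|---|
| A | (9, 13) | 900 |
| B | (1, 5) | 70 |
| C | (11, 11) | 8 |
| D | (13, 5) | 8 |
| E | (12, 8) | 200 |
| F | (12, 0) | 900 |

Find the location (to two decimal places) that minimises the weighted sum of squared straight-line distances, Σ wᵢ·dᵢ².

(10.34, 6.60)

The minimiser of Σwᵢ‖p−pᵢ‖² is the weighted centroid p* = (Σwᵢpᵢ)/(Σwᵢ).
Σwᵢ = 2086.
Σwᵢxᵢ = 900·9 + 70·1 + 8·11 + 8·13 + 200·12 + 900·12 = 21562.
Σwᵢyᵢ = 900·13 + 70·5 + 8·11 + 8·5 + 200·8 + 900·0 = 13778.
x* = 21562/2086 = 10.34, y* = 13778/2086 = 6.60.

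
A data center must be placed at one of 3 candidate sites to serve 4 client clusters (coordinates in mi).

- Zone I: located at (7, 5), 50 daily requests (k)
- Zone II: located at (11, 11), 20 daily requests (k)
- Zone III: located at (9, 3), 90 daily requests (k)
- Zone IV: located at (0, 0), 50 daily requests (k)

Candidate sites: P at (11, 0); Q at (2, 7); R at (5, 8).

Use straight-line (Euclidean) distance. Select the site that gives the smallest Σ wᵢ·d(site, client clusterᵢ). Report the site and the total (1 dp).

R, total 1362.4 mi

Total weighted distance at each candidate:
  P (11, 0): total = 1414.7
  Q (2, 7): total = 1555.8
  R (5, 8): total = 1362.4
Minimum is at R with total 1362.4 mi.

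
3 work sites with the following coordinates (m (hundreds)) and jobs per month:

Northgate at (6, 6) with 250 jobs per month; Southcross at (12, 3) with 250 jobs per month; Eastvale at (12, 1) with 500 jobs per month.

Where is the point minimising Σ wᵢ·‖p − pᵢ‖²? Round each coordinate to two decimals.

(10.50, 2.75)

The minimiser of Σwᵢ‖p−pᵢ‖² is the weighted centroid p* = (Σwᵢpᵢ)/(Σwᵢ).
Σwᵢ = 1000.
Σwᵢxᵢ = 250·6 + 250·12 + 500·12 = 10500.
Σwᵢyᵢ = 250·6 + 250·3 + 500·1 = 2750.
x* = 10500/1000 = 10.50, y* = 2750/1000 = 2.75.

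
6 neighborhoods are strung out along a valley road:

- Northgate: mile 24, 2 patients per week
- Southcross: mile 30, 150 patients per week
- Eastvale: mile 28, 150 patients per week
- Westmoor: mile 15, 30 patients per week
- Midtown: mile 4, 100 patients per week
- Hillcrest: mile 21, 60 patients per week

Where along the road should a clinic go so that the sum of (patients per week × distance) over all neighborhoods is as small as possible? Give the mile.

For a sum of weighted absolute distances on a line, the optimum is the weighted median (not the mean). Total weight W = 492; half-weight = 246.
Sort by position and accumulate weight:
  mile 4 (Midtown, w=100) → cum 100
  mile 15 (Westmoor, w=30) → cum 130
  mile 21 (Hillcrest, w=60) → cum 190
  mile 24 (Northgate, w=2) → cum 192
  mile 28 (Eastvale, w=150) → cum 342  ≥ 246 → median here
  mile 30 (Southcross, w=150) → cum 492
Optimal location: mile 28.

x = 28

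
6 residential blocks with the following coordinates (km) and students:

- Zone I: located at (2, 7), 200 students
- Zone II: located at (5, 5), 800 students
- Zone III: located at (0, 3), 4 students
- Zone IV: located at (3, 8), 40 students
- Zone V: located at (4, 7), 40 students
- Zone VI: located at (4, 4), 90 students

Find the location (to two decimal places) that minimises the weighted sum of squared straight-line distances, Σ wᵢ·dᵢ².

The minimiser of Σwᵢ‖p−pᵢ‖² is the weighted centroid p* = (Σwᵢpᵢ)/(Σwᵢ).
Σwᵢ = 1174.
Σwᵢxᵢ = 200·2 + 800·5 + 4·0 + 40·3 + 40·4 + 90·4 = 5040.
Σwᵢyᵢ = 200·7 + 800·5 + 4·3 + 40·8 + 40·7 + 90·4 = 6372.
x* = 5040/1174 = 4.29, y* = 6372/1174 = 5.43.

(4.29, 5.43)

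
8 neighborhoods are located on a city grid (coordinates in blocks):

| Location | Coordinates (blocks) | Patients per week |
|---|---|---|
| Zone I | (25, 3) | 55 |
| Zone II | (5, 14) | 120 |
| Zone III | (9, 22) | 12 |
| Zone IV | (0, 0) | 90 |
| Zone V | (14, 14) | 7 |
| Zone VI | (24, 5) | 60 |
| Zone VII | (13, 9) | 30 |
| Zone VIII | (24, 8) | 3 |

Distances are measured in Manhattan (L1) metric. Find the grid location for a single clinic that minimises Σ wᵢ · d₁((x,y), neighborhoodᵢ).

Manhattan distance separates: Σwᵢ(|x−xᵢ|+|y−yᵢ|) = Σwᵢ|x−xᵢ| + Σwᵢ|y−yᵢ|, so x and y are optimised independently as 1-D weighted medians.
Total weight W = 377; half = 188.5.
x-coordinate, sorted with cumulative weight:
  x=0 (Zone IV, w=90) cum 90
  x=5 (Zone II, w=120) cum 210  ← median
  x=9 (Zone III, w=12) cum 222
  x=13 (Zone VII, w=30) cum 252
  x=14 (Zone V, w=7) cum 259
  x=24 (Zone VI, w=60) cum 319
  x=24 (Zone VIII, w=3) cum 322
  x=25 (Zone I, w=55) cum 377
⇒ x* = 5
y-coordinate, sorted with cumulative weight:
  y=0 (Zone IV, w=90) cum 90
  y=3 (Zone I, w=55) cum 145
  y=5 (Zone VI, w=60) cum 205  ← median
  y=8 (Zone VIII, w=3) cum 208
  y=9 (Zone VII, w=30) cum 238
  y=14 (Zone II, w=120) cum 358
  y=14 (Zone V, w=7) cum 365
  y=22 (Zone III, w=12) cum 377
⇒ y* = 5

(5, 5)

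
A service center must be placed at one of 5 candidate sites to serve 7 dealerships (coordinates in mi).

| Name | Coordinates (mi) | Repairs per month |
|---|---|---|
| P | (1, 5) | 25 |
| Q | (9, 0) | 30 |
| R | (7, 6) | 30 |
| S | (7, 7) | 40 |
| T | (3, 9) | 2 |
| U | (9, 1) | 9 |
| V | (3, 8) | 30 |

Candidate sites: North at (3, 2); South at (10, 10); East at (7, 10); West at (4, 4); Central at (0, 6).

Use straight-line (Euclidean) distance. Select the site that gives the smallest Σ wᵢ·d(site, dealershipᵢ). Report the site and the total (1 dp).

Total weighted distance at each candidate:
  North (3, 2): total = 954.5
  South (10, 10): total = 1192.6
  East (7, 10): total = 966.6
  West (4, 4): total = 735.4
  Central (0, 6): total = 1062.0
Minimum is at West with total 735.4 mi.

West, total 735.4 mi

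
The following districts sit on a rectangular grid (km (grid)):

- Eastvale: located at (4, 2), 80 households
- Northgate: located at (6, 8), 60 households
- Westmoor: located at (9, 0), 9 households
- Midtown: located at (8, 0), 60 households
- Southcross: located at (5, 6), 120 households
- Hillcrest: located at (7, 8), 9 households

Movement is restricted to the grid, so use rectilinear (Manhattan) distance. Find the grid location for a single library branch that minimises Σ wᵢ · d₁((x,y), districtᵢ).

Manhattan distance separates: Σwᵢ(|x−xᵢ|+|y−yᵢ|) = Σwᵢ|x−xᵢ| + Σwᵢ|y−yᵢ|, so x and y are optimised independently as 1-D weighted medians.
Total weight W = 338; half = 169.
x-coordinate, sorted with cumulative weight:
  x=4 (Eastvale, w=80) cum 80
  x=5 (Southcross, w=120) cum 200  ← median
  x=6 (Northgate, w=60) cum 260
  x=7 (Hillcrest, w=9) cum 269
  x=8 (Midtown, w=60) cum 329
  x=9 (Westmoor, w=9) cum 338
⇒ x* = 5
y-coordinate, sorted with cumulative weight:
  y=0 (Westmoor, w=9) cum 9
  y=0 (Midtown, w=60) cum 69
  y=2 (Eastvale, w=80) cum 149
  y=6 (Southcross, w=120) cum 269  ← median
  y=8 (Northgate, w=60) cum 329
  y=8 (Hillcrest, w=9) cum 338
⇒ y* = 6

(5, 6)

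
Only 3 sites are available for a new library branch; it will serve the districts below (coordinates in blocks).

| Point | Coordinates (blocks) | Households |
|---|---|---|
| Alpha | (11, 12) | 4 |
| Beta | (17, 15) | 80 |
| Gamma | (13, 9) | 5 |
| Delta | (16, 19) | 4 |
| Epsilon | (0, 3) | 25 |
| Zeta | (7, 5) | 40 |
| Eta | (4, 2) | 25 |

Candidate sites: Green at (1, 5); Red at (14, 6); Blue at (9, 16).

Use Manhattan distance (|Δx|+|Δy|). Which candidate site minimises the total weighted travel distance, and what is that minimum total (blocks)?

Total weighted distance at each candidate:
  Green (1, 5): total = 2809
  Red (14, 6): total = 2171
  Blue (9, 16): total = 2384
Minimum is at Red with total 2171 blocks.

Red, total 2171 blocks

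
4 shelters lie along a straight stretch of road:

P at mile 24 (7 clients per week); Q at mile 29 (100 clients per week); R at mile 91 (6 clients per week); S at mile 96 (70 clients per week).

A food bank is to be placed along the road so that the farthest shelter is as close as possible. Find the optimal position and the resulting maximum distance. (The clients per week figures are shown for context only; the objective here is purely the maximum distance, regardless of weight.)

The 1-center on a line is the midpoint of the two extreme points: leftmost at 24, rightmost at 96.
Optimal location = (24 + 96)/2 = 60; maximum distance = (96 − 24)/2 = 36.

location 60, max distance 36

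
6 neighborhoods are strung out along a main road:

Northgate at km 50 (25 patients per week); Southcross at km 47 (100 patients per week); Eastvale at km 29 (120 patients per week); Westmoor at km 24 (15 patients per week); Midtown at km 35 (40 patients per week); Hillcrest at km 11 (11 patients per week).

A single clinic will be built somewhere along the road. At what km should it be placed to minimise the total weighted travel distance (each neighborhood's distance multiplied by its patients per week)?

For a sum of weighted absolute distances on a line, the optimum is the weighted median (not the mean). Total weight W = 311; half-weight = 155.5.
Sort by position and accumulate weight:
  km 11 (Hillcrest, w=11) → cum 11
  km 24 (Westmoor, w=15) → cum 26
  km 29 (Eastvale, w=120) → cum 146
  km 35 (Midtown, w=40) → cum 186  ≥ 155.5 → median here
  km 47 (Southcross, w=100) → cum 286
  km 50 (Northgate, w=25) → cum 311
Optimal location: km 35.

x = 35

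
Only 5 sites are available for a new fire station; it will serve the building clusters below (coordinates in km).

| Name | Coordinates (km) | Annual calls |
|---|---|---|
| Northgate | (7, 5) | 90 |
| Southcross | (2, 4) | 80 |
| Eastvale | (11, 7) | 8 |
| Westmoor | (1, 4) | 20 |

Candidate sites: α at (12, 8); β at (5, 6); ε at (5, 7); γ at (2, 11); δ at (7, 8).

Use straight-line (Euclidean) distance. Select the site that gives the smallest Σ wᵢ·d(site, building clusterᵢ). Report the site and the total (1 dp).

Total weighted distance at each candidate:
  α (12, 8): total = 1631.8
  β (5, 6): total = 627.8
  ε (5, 7): total = 742.0
  γ (2, 11): total = 1483.1
  δ (7, 8): total = 959.5
Minimum is at β with total 627.8 km.

β, total 627.8 km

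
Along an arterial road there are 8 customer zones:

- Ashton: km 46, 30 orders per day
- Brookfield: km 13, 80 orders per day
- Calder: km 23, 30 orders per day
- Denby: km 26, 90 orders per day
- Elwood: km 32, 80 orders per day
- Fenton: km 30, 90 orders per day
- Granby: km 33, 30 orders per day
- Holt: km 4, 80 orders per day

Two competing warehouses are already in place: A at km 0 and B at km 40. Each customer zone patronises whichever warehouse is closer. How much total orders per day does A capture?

160

The indifferent point is the midpoint (0+40)/2 = 20; customer zones left of it (closer to A at 0) go to A, those right go to B.
  Holt at 4 (w=80) → A
  Brookfield at 13 (w=80) → A
  Calder at 23 (w=30) → B
  Denby at 26 (w=90) → B
  Fenton at 30 (w=90) → B
  Elwood at 32 (w=80) → B
  Granby at 33 (w=30) → B
  Ashton at 46 (w=30) → B
A captures 160; B captures 350.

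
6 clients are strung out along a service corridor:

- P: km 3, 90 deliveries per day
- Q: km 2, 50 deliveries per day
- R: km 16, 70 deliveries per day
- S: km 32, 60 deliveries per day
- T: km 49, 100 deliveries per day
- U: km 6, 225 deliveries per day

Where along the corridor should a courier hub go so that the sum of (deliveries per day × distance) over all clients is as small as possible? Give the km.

x = 6

For a sum of weighted absolute distances on a line, the optimum is the weighted median (not the mean). Total weight W = 595; half-weight = 297.5.
Sort by position and accumulate weight:
  km 2 (Q, w=50) → cum 50
  km 3 (P, w=90) → cum 140
  km 6 (U, w=225) → cum 365  ≥ 297.5 → median here
  km 16 (R, w=70) → cum 435
  km 32 (S, w=60) → cum 495
  km 49 (T, w=100) → cum 595
Optimal location: km 6.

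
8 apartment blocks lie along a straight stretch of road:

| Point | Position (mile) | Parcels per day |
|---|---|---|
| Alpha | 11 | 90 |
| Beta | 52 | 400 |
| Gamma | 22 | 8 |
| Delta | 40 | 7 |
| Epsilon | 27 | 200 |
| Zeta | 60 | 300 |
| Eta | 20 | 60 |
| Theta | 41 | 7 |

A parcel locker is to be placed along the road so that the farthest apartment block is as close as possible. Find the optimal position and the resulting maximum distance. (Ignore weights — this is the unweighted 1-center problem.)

The 1-center on a line is the midpoint of the two extreme points: leftmost at 11, rightmost at 60.
Optimal location = (11 + 60)/2 = 35.5; maximum distance = (60 − 11)/2 = 24.5.

location 35.5, max distance 24.5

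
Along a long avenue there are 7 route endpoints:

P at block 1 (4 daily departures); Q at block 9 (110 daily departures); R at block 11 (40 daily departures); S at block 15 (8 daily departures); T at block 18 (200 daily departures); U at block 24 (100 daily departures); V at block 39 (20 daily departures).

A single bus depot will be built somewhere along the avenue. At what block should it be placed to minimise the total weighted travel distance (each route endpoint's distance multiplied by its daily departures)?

x = 18

For a sum of weighted absolute distances on a line, the optimum is the weighted median (not the mean). Total weight W = 482; half-weight = 241.
Sort by position and accumulate weight:
  block 1 (P, w=4) → cum 4
  block 9 (Q, w=110) → cum 114
  block 11 (R, w=40) → cum 154
  block 15 (S, w=8) → cum 162
  block 18 (T, w=200) → cum 362  ≥ 241 → median here
  block 24 (U, w=100) → cum 462
  block 39 (V, w=20) → cum 482
Optimal location: block 18.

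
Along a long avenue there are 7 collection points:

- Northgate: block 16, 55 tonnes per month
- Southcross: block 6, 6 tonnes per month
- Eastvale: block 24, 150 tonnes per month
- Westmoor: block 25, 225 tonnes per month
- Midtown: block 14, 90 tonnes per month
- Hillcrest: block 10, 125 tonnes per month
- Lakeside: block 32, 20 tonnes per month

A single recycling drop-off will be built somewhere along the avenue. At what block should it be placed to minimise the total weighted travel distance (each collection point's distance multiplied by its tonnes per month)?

x = 24

For a sum of weighted absolute distances on a line, the optimum is the weighted median (not the mean). Total weight W = 671; half-weight = 335.5.
Sort by position and accumulate weight:
  block 6 (Southcross, w=6) → cum 6
  block 10 (Hillcrest, w=125) → cum 131
  block 14 (Midtown, w=90) → cum 221
  block 16 (Northgate, w=55) → cum 276
  block 24 (Eastvale, w=150) → cum 426  ≥ 335.5 → median here
  block 25 (Westmoor, w=225) → cum 651
  block 32 (Lakeside, w=20) → cum 671
Optimal location: block 24.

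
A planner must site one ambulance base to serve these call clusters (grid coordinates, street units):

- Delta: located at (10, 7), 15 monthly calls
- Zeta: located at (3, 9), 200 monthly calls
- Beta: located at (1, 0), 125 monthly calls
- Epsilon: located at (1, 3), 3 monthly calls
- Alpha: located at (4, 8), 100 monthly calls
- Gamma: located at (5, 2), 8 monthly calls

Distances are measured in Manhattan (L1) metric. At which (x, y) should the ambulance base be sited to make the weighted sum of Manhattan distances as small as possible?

Manhattan distance separates: Σwᵢ(|x−xᵢ|+|y−yᵢ|) = Σwᵢ|x−xᵢ| + Σwᵢ|y−yᵢ|, so x and y are optimised independently as 1-D weighted medians.
Total weight W = 451; half = 225.5.
x-coordinate, sorted with cumulative weight:
  x=1 (Beta, w=125) cum 125
  x=1 (Epsilon, w=3) cum 128
  x=3 (Zeta, w=200) cum 328  ← median
  x=4 (Alpha, w=100) cum 428
  x=5 (Gamma, w=8) cum 436
  x=10 (Delta, w=15) cum 451
⇒ x* = 3
y-coordinate, sorted with cumulative weight:
  y=0 (Beta, w=125) cum 125
  y=2 (Gamma, w=8) cum 133
  y=3 (Epsilon, w=3) cum 136
  y=7 (Delta, w=15) cum 151
  y=8 (Alpha, w=100) cum 251  ← median
  y=9 (Zeta, w=200) cum 451
⇒ y* = 8

(3, 8)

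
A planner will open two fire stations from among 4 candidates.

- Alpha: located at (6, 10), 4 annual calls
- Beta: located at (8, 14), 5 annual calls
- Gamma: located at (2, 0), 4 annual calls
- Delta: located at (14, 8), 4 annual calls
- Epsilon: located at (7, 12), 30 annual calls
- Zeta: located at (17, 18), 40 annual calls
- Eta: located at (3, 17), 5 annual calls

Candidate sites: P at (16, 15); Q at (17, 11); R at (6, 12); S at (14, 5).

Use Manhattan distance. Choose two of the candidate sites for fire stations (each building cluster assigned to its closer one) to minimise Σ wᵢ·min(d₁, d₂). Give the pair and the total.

{P, R}, total 358

Evaluate every pair (each demand assigned to the nearer of the two):
  {P, R}: total = 358
  {Q, R}: total = 466
  {P, S}: total = 772
  {P, Q}: total = 786
  {R, S}: total = 814
  {Q, S}: total = 898
Best pair: {P, R} with total 358.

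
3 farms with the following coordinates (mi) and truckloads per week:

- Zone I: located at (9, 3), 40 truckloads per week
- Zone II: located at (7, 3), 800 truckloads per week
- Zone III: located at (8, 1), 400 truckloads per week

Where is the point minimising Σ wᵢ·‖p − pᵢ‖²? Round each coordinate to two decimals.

The minimiser of Σwᵢ‖p−pᵢ‖² is the weighted centroid p* = (Σwᵢpᵢ)/(Σwᵢ).
Σwᵢ = 1240.
Σwᵢxᵢ = 40·9 + 800·7 + 400·8 = 9160.
Σwᵢyᵢ = 40·3 + 800·3 + 400·1 = 2920.
x* = 9160/1240 = 7.39, y* = 2920/1240 = 2.35.

(7.39, 2.35)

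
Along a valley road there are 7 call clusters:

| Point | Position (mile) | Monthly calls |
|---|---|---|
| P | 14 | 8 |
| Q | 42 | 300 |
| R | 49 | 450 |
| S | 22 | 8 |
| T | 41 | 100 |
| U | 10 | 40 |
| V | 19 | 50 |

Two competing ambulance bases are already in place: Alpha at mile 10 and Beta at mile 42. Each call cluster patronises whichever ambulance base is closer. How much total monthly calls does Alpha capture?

106

The indifferent point is the midpoint (10+42)/2 = 26; call clusters left of it (closer to Alpha at 10) go to Alpha, those right go to Beta.
  U at 10 (w=40) → Alpha
  P at 14 (w=8) → Alpha
  V at 19 (w=50) → Alpha
  S at 22 (w=8) → Alpha
  T at 41 (w=100) → Beta
  Q at 42 (w=300) → Beta
  R at 49 (w=450) → Beta
Alpha captures 106; Beta captures 850.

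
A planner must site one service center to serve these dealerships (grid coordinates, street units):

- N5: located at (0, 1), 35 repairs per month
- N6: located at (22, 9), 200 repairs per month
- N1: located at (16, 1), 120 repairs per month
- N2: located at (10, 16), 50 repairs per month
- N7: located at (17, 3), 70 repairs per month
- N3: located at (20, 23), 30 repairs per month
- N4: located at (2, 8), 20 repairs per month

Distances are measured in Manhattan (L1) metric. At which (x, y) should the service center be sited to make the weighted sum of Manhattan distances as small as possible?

Manhattan distance separates: Σwᵢ(|x−xᵢ|+|y−yᵢ|) = Σwᵢ|x−xᵢ| + Σwᵢ|y−yᵢ|, so x and y are optimised independently as 1-D weighted medians.
Total weight W = 525; half = 262.5.
x-coordinate, sorted with cumulative weight:
  x=0 (N5, w=35) cum 35
  x=2 (N4, w=20) cum 55
  x=10 (N2, w=50) cum 105
  x=16 (N1, w=120) cum 225
  x=17 (N7, w=70) cum 295  ← median
  x=20 (N3, w=30) cum 325
  x=22 (N6, w=200) cum 525
⇒ x* = 17
y-coordinate, sorted with cumulative weight:
  y=1 (N5, w=35) cum 35
  y=1 (N1, w=120) cum 155
  y=3 (N7, w=70) cum 225
  y=8 (N4, w=20) cum 245
  y=9 (N6, w=200) cum 445  ← median
  y=16 (N2, w=50) cum 495
  y=23 (N3, w=30) cum 525
⇒ y* = 9

(17, 9)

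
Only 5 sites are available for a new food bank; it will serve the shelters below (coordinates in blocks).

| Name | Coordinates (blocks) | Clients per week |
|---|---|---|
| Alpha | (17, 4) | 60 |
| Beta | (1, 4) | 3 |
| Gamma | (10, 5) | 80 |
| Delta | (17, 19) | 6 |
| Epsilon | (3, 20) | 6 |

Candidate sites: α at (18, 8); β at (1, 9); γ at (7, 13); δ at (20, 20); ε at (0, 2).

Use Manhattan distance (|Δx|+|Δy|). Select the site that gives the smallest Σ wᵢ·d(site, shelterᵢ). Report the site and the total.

α, total 1477 blocks

Total weighted distance at each candidate:
  α (18, 8): total = 1477
  β (1, 9): total = 2549
  γ (7, 13): total = 2227
  δ (20, 20): total = 3371
  ε (0, 2): total = 2519
Minimum is at α with total 1477 blocks.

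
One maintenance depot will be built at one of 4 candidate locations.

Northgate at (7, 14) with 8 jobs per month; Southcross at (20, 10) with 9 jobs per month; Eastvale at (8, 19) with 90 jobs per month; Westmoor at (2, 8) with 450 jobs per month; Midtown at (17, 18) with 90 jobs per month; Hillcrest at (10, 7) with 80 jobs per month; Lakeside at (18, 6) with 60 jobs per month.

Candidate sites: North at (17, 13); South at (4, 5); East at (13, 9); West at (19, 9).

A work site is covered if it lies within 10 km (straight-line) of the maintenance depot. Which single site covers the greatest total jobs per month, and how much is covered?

South, covering 538

Coverage radius r = 10 km; a point is covered iff (Δx)²+(Δy)² ≤ 10² = 100.
  North (17, 13): covers {Southcross, Midtown, Hillcrest, Lakeside} → 239
  South (4, 5): covers {Northgate, Westmoor, Hillcrest} → 538
  East (13, 9): covers {Northgate, Southcross, Midtown, Hillcrest, Lakeside} → 247
  West (19, 9): covers {Southcross, Midtown, Hillcrest, Lakeside} → 239
Maximum coverage at South: 538 jobs per month.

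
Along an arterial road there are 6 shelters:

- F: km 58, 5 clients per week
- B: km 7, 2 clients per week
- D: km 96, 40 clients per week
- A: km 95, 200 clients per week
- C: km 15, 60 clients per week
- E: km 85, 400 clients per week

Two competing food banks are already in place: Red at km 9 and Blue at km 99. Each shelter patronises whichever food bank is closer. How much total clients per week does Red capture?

62

The indifferent point is the midpoint (9+99)/2 = 54; shelters left of it (closer to Red at 9) go to Red, those right go to Blue.
  B at 7 (w=2) → Red
  C at 15 (w=60) → Red
  F at 58 (w=5) → Blue
  E at 85 (w=400) → Blue
  A at 95 (w=200) → Blue
  D at 96 (w=40) → Blue
Red captures 62; Blue captures 645.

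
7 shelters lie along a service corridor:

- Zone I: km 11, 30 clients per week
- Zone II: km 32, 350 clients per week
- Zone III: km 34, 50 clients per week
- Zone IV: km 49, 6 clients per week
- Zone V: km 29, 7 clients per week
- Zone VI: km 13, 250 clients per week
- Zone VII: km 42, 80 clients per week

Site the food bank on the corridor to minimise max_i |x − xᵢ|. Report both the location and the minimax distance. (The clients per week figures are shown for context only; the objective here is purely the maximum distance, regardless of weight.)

The 1-center on a line is the midpoint of the two extreme points: leftmost at 11, rightmost at 49.
Optimal location = (11 + 49)/2 = 30; maximum distance = (49 − 11)/2 = 19.

location 30, max distance 19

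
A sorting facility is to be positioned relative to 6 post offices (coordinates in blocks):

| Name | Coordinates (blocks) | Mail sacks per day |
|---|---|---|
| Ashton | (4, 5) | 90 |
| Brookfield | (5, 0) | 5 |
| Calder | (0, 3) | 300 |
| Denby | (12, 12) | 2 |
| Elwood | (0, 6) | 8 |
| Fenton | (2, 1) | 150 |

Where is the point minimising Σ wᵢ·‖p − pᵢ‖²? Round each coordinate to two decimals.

(1.28, 2.83)

The minimiser of Σwᵢ‖p−pᵢ‖² is the weighted centroid p* = (Σwᵢpᵢ)/(Σwᵢ).
Σwᵢ = 555.
Σwᵢxᵢ = 90·4 + 5·5 + 300·0 + 2·12 + 8·0 + 150·2 = 709.
Σwᵢyᵢ = 90·5 + 5·0 + 300·3 + 2·12 + 8·6 + 150·1 = 1572.
x* = 709/555 = 1.28, y* = 1572/555 = 2.83.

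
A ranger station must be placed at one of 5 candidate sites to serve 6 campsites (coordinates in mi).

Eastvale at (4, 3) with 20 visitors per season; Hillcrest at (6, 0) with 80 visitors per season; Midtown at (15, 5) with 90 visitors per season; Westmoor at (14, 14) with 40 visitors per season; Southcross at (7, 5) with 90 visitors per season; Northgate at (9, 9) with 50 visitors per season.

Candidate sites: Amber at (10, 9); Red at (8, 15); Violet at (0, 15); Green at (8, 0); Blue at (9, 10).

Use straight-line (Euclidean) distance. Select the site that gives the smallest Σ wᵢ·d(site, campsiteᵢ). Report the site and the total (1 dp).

Total weighted distance at each candidate:
  Amber (10, 9): total = 2290.0
  Red (8, 15): total = 4014.1
  Violet (0, 15): total = 5368.8
  Green (8, 0): total = 2555.2
  Blue (9, 10): total = 2501.0
Minimum is at Amber with total 2290.0 mi.

Amber, total 2290.0 mi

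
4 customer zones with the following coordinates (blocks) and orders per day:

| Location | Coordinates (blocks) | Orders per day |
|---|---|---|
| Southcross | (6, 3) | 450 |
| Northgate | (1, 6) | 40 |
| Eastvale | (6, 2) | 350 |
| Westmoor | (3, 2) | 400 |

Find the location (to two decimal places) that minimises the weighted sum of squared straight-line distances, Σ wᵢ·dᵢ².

The minimiser of Σwᵢ‖p−pᵢ‖² is the weighted centroid p* = (Σwᵢpᵢ)/(Σwᵢ).
Σwᵢ = 1240.
Σwᵢxᵢ = 450·6 + 40·1 + 350·6 + 400·3 = 6040.
Σwᵢyᵢ = 450·3 + 40·6 + 350·2 + 400·2 = 3090.
x* = 6040/1240 = 4.87, y* = 3090/1240 = 2.49.

(4.87, 2.49)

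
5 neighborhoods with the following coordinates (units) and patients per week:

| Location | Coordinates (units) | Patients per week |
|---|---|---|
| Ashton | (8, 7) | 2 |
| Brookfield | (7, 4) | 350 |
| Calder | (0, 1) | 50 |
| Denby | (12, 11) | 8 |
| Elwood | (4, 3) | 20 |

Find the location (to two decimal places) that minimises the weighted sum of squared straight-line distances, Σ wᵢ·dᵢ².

(6.14, 3.75)

The minimiser of Σwᵢ‖p−pᵢ‖² is the weighted centroid p* = (Σwᵢpᵢ)/(Σwᵢ).
Σwᵢ = 430.
Σwᵢxᵢ = 2·8 + 350·7 + 50·0 + 8·12 + 20·4 = 2642.
Σwᵢyᵢ = 2·7 + 350·4 + 50·1 + 8·11 + 20·3 = 1612.
x* = 2642/430 = 6.14, y* = 1612/430 = 3.75.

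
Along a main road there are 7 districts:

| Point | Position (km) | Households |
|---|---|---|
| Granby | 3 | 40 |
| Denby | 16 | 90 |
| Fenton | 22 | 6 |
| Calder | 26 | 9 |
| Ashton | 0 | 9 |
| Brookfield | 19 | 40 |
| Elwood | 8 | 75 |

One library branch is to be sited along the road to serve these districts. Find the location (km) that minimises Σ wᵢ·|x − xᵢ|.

x = 16

For a sum of weighted absolute distances on a line, the optimum is the weighted median (not the mean). Total weight W = 269; half-weight = 134.5.
Sort by position and accumulate weight:
  km 0 (Ashton, w=9) → cum 9
  km 3 (Granby, w=40) → cum 49
  km 8 (Elwood, w=75) → cum 124
  km 16 (Denby, w=90) → cum 214  ≥ 134.5 → median here
  km 19 (Brookfield, w=40) → cum 254
  km 22 (Fenton, w=6) → cum 260
  km 26 (Calder, w=9) → cum 269
Optimal location: km 16.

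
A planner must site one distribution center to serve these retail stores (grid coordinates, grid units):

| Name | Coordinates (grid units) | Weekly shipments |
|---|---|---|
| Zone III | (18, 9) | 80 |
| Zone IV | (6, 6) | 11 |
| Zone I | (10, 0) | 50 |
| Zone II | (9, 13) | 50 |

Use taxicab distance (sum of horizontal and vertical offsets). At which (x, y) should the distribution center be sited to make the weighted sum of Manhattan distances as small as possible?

Manhattan distance separates: Σwᵢ(|x−xᵢ|+|y−yᵢ|) = Σwᵢ|x−xᵢ| + Σwᵢ|y−yᵢ|, so x and y are optimised independently as 1-D weighted medians.
Total weight W = 191; half = 95.5.
x-coordinate, sorted with cumulative weight:
  x=6 (Zone IV, w=11) cum 11
  x=9 (Zone II, w=50) cum 61
  x=10 (Zone I, w=50) cum 111  ← median
  x=18 (Zone III, w=80) cum 191
⇒ x* = 10
y-coordinate, sorted with cumulative weight:
  y=0 (Zone I, w=50) cum 50
  y=6 (Zone IV, w=11) cum 61
  y=9 (Zone III, w=80) cum 141  ← median
  y=13 (Zone II, w=50) cum 191
⇒ y* = 9

(10, 9)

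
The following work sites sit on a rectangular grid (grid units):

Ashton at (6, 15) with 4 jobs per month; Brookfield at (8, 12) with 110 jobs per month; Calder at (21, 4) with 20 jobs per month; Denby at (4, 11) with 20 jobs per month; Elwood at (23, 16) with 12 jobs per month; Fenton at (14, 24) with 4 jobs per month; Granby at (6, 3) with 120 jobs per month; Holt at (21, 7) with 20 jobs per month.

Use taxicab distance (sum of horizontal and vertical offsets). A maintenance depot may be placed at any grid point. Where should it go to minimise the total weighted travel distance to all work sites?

(8, 7)

Manhattan distance separates: Σwᵢ(|x−xᵢ|+|y−yᵢ|) = Σwᵢ|x−xᵢ| + Σwᵢ|y−yᵢ|, so x and y are optimised independently as 1-D weighted medians.
Total weight W = 310; half = 155.
x-coordinate, sorted with cumulative weight:
  x=4 (Denby, w=20) cum 20
  x=6 (Ashton, w=4) cum 24
  x=6 (Granby, w=120) cum 144
  x=8 (Brookfield, w=110) cum 254  ← median
  x=14 (Fenton, w=4) cum 258
  x=21 (Calder, w=20) cum 278
  x=21 (Holt, w=20) cum 298
  x=23 (Elwood, w=12) cum 310
⇒ x* = 8
y-coordinate, sorted with cumulative weight:
  y=3 (Granby, w=120) cum 120
  y=4 (Calder, w=20) cum 140
  y=7 (Holt, w=20) cum 160  ← median
  y=11 (Denby, w=20) cum 180
  y=12 (Brookfield, w=110) cum 290
  y=15 (Ashton, w=4) cum 294
  y=16 (Elwood, w=12) cum 306
  y=24 (Fenton, w=4) cum 310
⇒ y* = 7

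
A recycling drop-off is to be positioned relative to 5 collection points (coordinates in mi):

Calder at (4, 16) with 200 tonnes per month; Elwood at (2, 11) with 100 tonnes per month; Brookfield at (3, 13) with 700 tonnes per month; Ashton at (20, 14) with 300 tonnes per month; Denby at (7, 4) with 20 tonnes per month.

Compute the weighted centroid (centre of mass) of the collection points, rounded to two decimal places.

The minimiser of Σwᵢ‖p−pᵢ‖² is the weighted centroid p* = (Σwᵢpᵢ)/(Σwᵢ).
Σwᵢ = 1320.
Σwᵢxᵢ = 200·4 + 100·2 + 700·3 + 300·20 + 20·7 = 9240.
Σwᵢyᵢ = 200·16 + 100·11 + 700·13 + 300·14 + 20·4 = 17680.
x* = 9240/1320 = 7.00, y* = 17680/1320 = 13.39.

(7.00, 13.39)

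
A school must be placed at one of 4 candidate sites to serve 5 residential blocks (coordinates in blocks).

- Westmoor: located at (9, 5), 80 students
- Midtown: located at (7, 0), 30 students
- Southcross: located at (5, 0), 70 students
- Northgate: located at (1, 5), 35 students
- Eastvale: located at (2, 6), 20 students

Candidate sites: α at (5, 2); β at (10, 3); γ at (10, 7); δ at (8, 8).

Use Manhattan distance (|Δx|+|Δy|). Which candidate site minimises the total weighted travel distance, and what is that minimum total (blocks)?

α, total 1205 blocks

Total weighted distance at each candidate:
  α (5, 2): total = 1205
  β (10, 3): total = 1585
  γ (10, 7): total = 1945
  δ (8, 8): total = 1870
Minimum is at α with total 1205 blocks.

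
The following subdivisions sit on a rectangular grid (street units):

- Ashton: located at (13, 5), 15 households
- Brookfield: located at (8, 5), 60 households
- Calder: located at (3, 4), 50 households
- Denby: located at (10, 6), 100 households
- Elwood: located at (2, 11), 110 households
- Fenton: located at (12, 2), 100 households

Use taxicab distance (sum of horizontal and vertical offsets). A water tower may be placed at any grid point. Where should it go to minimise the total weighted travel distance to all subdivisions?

(8, 5)

Manhattan distance separates: Σwᵢ(|x−xᵢ|+|y−yᵢ|) = Σwᵢ|x−xᵢ| + Σwᵢ|y−yᵢ|, so x and y are optimised independently as 1-D weighted medians.
Total weight W = 435; half = 217.5.
x-coordinate, sorted with cumulative weight:
  x=2 (Elwood, w=110) cum 110
  x=3 (Calder, w=50) cum 160
  x=8 (Brookfield, w=60) cum 220  ← median
  x=10 (Denby, w=100) cum 320
  x=12 (Fenton, w=100) cum 420
  x=13 (Ashton, w=15) cum 435
⇒ x* = 8
y-coordinate, sorted with cumulative weight:
  y=2 (Fenton, w=100) cum 100
  y=4 (Calder, w=50) cum 150
  y=5 (Ashton, w=15) cum 165
  y=5 (Brookfield, w=60) cum 225  ← median
  y=6 (Denby, w=100) cum 325
  y=11 (Elwood, w=110) cum 435
⇒ y* = 5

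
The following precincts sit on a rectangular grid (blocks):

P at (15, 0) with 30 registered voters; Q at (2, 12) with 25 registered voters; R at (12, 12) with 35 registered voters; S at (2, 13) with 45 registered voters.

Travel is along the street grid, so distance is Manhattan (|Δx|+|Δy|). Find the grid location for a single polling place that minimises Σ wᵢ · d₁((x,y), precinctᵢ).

(2, 12)

Manhattan distance separates: Σwᵢ(|x−xᵢ|+|y−yᵢ|) = Σwᵢ|x−xᵢ| + Σwᵢ|y−yᵢ|, so x and y are optimised independently as 1-D weighted medians.
Total weight W = 135; half = 67.5.
x-coordinate, sorted with cumulative weight:
  x=2 (Q, w=25) cum 25
  x=2 (S, w=45) cum 70  ← median
  x=12 (R, w=35) cum 105
  x=15 (P, w=30) cum 135
⇒ x* = 2
y-coordinate, sorted with cumulative weight:
  y=0 (P, w=30) cum 30
  y=12 (Q, w=25) cum 55
  y=12 (R, w=35) cum 90  ← median
  y=13 (S, w=45) cum 135
⇒ y* = 12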